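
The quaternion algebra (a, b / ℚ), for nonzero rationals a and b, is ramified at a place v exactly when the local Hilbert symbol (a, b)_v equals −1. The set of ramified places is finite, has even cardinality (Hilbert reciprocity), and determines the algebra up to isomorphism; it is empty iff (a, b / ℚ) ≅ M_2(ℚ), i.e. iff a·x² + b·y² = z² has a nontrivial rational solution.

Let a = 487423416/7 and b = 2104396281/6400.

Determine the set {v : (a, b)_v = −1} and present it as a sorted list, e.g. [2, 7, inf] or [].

Mod squares: a ≡ 1014258, b ≡ 17081. Check v ∈ {∞, 2, 3, 5, 7, 13, 19, 29, 31, 41}.
v=41: a=41^1·(≡14), b=41^0·(≡16) mod 41; (14|41)=-1, (16|41)=+1; (−1)^{1·0·20}·(-1)^0·(+1)^1 = +1.
v=19: a=19^1·(≡1), b=19^1·(≡9) mod 19; (1|19)=+1, (9|19)=+1; (−1)^{1·1·9}·(+1)^1·(+1)^1 = -1.
v=7: a=7^-1·(≡4), b=7^0·(≡4) mod 7; (4|7)=+1, (4|7)=+1; (−1)^{-1·0·3}·(+1)^0·(+1)^-1 = +1.
v=3: a=3^1·(≡1), b=3^6·(≡2) mod 3; (1|3)=+1, (2|3)=-1; (−1)^{1·6·1}·(+1)^6·(-1)^1 = -1.
v=13: a=13^0·(≡11), b=13^2·(≡3) mod 13; (11|13)=-1, (3|13)=+1; (−1)^{0·2·6}·(-1)^2·(+1)^0 = +1.
v=5: a=5^0·(≡3), b=5^-2·(≡1) mod 5; (3|5)=-1, (1|5)=+1; (−1)^{0·-2·2}·(-1)^-2·(+1)^0 = +1.
v=2: v_2(a)=3, v_2(b)=-8; units ≡ 1, 1 (mod 8); ε·ε+αω+βω = 0·0+3·0+-8·0 ≡ 0  ⇒  (a,b)_2 = +1.
v=29: a=29^2·(≡14), b=29^1·(≡20) mod 29; (14|29)=-1, (20|29)=+1; (−1)^{2·1·14}·(-1)^1·(+1)^2 = -1.
v=31: a=31^1·(≡15), b=31^1·(≡12) mod 31; (15|31)=-1, (12|31)=-1; (−1)^{1·1·15}·(-1)^1·(-1)^1 = -1.
v=∞: 1014258 > 0 and 17081 > 0  ⇒  (a,b)_∞ = +1.
|Ram(1014258, 17081)| = 4, even; anisotropic at {3, 19, 29, 31}.

[3, 19, 29, 31]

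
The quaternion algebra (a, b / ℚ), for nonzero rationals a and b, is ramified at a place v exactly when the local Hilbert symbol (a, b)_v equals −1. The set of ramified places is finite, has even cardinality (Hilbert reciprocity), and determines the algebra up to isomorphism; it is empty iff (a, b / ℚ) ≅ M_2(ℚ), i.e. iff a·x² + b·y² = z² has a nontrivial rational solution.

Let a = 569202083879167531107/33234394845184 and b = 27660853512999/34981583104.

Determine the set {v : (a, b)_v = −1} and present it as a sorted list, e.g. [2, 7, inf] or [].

Mod squares: a ≡ 43, b ≡ 9038471. Check v ∈ {∞, 2, 3, 7, 13, 19, 23, 29, 31, 37, 41, 43}.
v=3: a=3^6·(≡1), b=3^6·(≡2) mod 3; (1|3)=+1, (2|3)=-1; (−1)^{6·6·1}·(+1)^6·(-1)^6 = +1.
v=19: a=19^2·(≡16), b=19^1·(≡7) mod 19; (16|19)=+1, (7|19)=+1; (−1)^{2·1·9}·(+1)^1·(+1)^2 = +1.
v=7: a=7^6·(≡4), b=7^4·(≡4) mod 7; (4|7)=+1, (4|7)=+1; (−1)^{6·4·3}·(+1)^4·(+1)^6 = +1.
v=∞: 43 > 0 and 9038471 > 0  ⇒  (a,b)_∞ = +1.
v=13: a=13^-6·(≡4), b=13^-3·(≡3) mod 13; (4|13)=+1, (3|13)=+1; (−1)^{-6·-3·6}·(+1)^-3·(+1)^-6 = +1.
v=43: a=43^1·(≡31), b=43^1·(≡23) mod 43; (31|43)=+1, (23|43)=+1; (−1)^{1·1·21}·(+1)^1·(+1)^1 = -1.
v=2: v_2(a)=-12, v_2(b)=-8; units ≡ 3, 7 (mod 8); ε·ε+αω+βω = 1·1+-12·0+-8·1 ≡ 1  ⇒  (a,b)_2 = -1.
v=41: a=41^-2·(≡4), b=41^-2·(≡8) mod 41; (4|41)=+1, (8|41)=+1; (−1)^{-2·-2·20}·(+1)^-2·(+1)^-2 = +1.
v=31: a=31^2·(≡13), b=31^0·(≡7) mod 31; (13|31)=-1, (7|31)=+1; (−1)^{2·0·15}·(-1)^0·(+1)^2 = +1.
v=29: a=29^2·(≡14), b=29^2·(≡14) mod 29; (14|29)=-1, (14|29)=-1; (−1)^{2·2·14}·(-1)^2·(-1)^2 = +1.
v=23: a=23^2·(≡17), b=23^1·(≡19) mod 23; (17|23)=-1, (19|23)=-1; (−1)^{2·1·11}·(-1)^1·(-1)^2 = -1.
v=37: a=37^0·(≡29), b=37^-1·(≡28) mod 37; (29|37)=-1, (28|37)=+1; (−1)^{0·-1·18}·(-1)^-1·(+1)^0 = -1.
(43, 9038471 / ℚ) ramifies at {2, 23, 37, 43}: a division algebra.

[2, 23, 37, 43]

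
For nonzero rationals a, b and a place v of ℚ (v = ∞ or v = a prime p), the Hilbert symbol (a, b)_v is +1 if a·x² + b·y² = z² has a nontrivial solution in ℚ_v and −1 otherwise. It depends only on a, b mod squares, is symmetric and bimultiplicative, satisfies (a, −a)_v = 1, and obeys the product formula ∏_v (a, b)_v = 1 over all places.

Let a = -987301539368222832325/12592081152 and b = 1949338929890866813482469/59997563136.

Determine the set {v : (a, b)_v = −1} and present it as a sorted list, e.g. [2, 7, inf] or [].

(a, b) ≡ (-221, 46189) mod (ℚ^×)²; places V = {2, 3, 5, 7, 11, 13, 17, 19, 41, ∞}.
(a,b)_3: α=-10, u≡1; β=-14, v≡1 (mod 3); (1|3)=+1, (1|3)=+1; sign (−1)^0·+1^-14·+1^-10 = +1.
(a,b)_2: α=-8, β=-8; u≡3, v≡5 (mod 8); ε(u)ε(v)=1·0, αω(v)=-8·1, βω(u)=-8·1; sum ≡ 0  ⇒  +1.
(a,b)_19: α=2, u≡1; β=3, v≡3 (mod 19); (1|19)=+1, (3|19)=-1; sign (−1)^0·+1^3·-1^2 = +1.
(a,b)_41: α=6, u≡5; β=8, v≡32 (mod 41); (5|41)=+1, (32|41)=+1; sign (−1)^0·+1^8·+1^6 = +1.
(a,b)_∞: sgn(-221)=−, sgn(46189)=+, so +1.
(a,b)_7: α=-2, u≡5; β=-2, v≡6 (mod 7); (5|7)=-1, (6|7)=-1; sign (−1)^0·-1^-2·-1^-2 = +1.
(a,b)_11: α=6, u≡7; β=5, v≡6 (mod 11); (7|11)=-1, (6|11)=-1; sign (−1)^0·-1^5·-1^6 = -1.
(a,b)_5: α=2, u≡1; β=0, v≡4 (mod 5); (1|5)=+1, (4|5)=+1; sign (−1)^0·+1^0·+1^2 = +1.
(a,b)_13: α=1, u≡10; β=1, v≡10 (mod 13); (10|13)=+1, (10|13)=+1; sign (−1)^0·+1^1·+1^1 = +1.
(a,b)_17: α=-1, u≡2; β=1, v≡5 (mod 17); (2|17)=+1, (5|17)=-1; sign (−1)^0·+1^1·-1^-1 = -1.
(-221, 46189 / ℚ) ramifies at {11, 17}: a division algebra.

[11, 17]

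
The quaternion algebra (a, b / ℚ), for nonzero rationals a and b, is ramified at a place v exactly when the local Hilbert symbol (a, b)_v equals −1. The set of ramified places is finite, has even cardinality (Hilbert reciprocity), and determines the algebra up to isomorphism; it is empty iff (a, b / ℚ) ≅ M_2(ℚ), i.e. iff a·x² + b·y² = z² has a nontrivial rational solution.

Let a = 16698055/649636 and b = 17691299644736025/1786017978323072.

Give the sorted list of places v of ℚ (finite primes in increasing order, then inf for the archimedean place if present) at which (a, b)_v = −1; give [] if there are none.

(a, b) ≡ (55, 2) mod (ℚ^×)²; places V = {2, 3, 5, 7, 11, 13, 19, 23, 29, 31, ∞}.
(a,b)_∞: sgn(55)=+, sgn(2)=+, so +1.
(a,b)_23: α=0, u≡9; β=-2, v≡1 (mod 23); (9|23)=+1, (1|23)=+1; sign (−1)^0·+1^-2·+1^0 = +1.
(a,b)_11: α=1, u≡3; β=4, v≡6 (mod 11); (3|11)=+1, (6|11)=-1; sign (−1)^0·+1^4·-1^1 = -1.
(a,b)_13: α=-2, u≡4; β=-4, v≡6 (mod 13); (4|13)=+1, (6|13)=-1; sign (−1)^0·+1^-4·-1^-2 = +1.
(a,b)_29: α=2, u≡11; β=2, v≡12 (mod 29); (11|29)=-1, (12|29)=-1; sign (−1)^0·-1^2·-1^2 = +1.
(a,b)_3: α=0, u≡1; β=2, v≡2 (mod 3); (1|3)=+1, (2|3)=-1; sign (−1)^0·+1^2·-1^0 = +1.
(a,b)_2: α=-2, β=-7; u≡7, v≡1 (mod 8); ε(u)ε(v)=1·0, αω(v)=-2·0, βω(u)=-7·0; sum ≡ 0  ⇒  +1.
(a,b)_31: α=-2, u≡21; β=-4, v≡4 (mod 31); (21|31)=-1, (4|31)=+1; sign (−1)^0·-1^-4·+1^-2 = +1.
(a,b)_5: α=1, u≡1; β=2, v≡3 (mod 5); (1|5)=+1, (3|5)=-1; sign (−1)^0·+1^2·-1^1 = -1.
(a,b)_19: α=2, u≡4; β=4, v≡14 (mod 19); (4|19)=+1, (14|19)=-1; sign (−1)^0·+1^4·-1^2 = +1.
(a,b)_7: α=0, u≡3; β=2, v≡2 (mod 7); (3|7)=-1, (2|7)=+1; sign (−1)^0·-1^2·+1^0 = +1.
Ram(55, 2) = {5, 11}; no ℚ_5-point on the conic.

[5, 11]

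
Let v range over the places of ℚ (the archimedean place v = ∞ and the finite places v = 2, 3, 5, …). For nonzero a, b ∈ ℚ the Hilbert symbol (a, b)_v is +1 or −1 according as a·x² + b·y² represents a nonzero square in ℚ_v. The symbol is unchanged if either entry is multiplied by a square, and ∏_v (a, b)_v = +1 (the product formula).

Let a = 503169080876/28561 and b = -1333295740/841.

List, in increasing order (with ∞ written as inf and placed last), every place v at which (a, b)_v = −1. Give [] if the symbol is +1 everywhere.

Mod squares: a ≡ 3597251, b ≡ -923335. Check v ∈ {∞, 2, 5, 7, 11, 13, 17, 19, 23, 29, 31, 37, 43}.
v=19: a=19^1·(≡3), b=19^2·(≡14) mod 19; (3|19)=-1, (14|19)=-1; (−1)^{1·2·9}·(-1)^2·(-1)^1 = -1.
v=37: a=37^1·(≡20), b=37^1·(≡35) mod 37; (20|37)=-1, (35|37)=-1; (−1)^{1·1·18}·(-1)^1·(-1)^1 = +1.
v=17: a=17^3·(≡15), b=17^0·(≡6) mod 17; (15|17)=+1, (6|17)=-1; (−1)^{3·0·8}·(+1)^0·(-1)^3 = -1.
v=2: v_2(a)=2, v_2(b)=2; units ≡ 3, 1 (mod 8); ε·ε+αω+βω = 1·0+2·0+2·1 ≡ 0  ⇒  (a,b)_2 = +1.
v=∞: 3597251 > 0 and -923335 < 0  ⇒  (a,b)_∞ = +1.
v=5: a=5^0·(≡1), b=5^1·(≡2) mod 5; (1|5)=+1, (2|5)=-1; (−1)^{0·1·2}·(+1)^1·(-1)^0 = +1.
v=23: a=23^0·(≡10), b=23^1·(≡18) mod 23; (10|23)=-1, (18|23)=+1; (−1)^{0·1·11}·(-1)^1·(+1)^0 = -1.
v=29: a=29^0·(≡20), b=29^-2·(≡24) mod 29; (20|29)=+1, (24|29)=+1; (−1)^{0·-2·14}·(+1)^-2·(+1)^0 = +1.
v=7: a=7^1·(≡4), b=7^1·(≡6) mod 7; (4|7)=+1, (6|7)=-1; (−1)^{1·1·3}·(+1)^1·(-1)^1 = +1.
v=11: a=11^2·(≡4), b=11^0·(≡3) mod 11; (4|11)=+1, (3|11)=+1; (−1)^{2·0·5}·(+1)^0·(+1)^2 = +1.
v=43: a=43^1·(≡7), b=43^0·(≡40) mod 43; (7|43)=-1, (40|43)=+1; (−1)^{1·0·21}·(-1)^0·(+1)^1 = +1.
v=13: a=13^-4·(≡7), b=13^0·(≡9) mod 13; (7|13)=-1, (9|13)=+1; (−1)^{-4·0·6}·(-1)^0·(+1)^-4 = +1.
v=31: a=31^0·(≡23), b=31^1·(≡27) mod 31; (23|31)=-1, (27|31)=-1; (−1)^{0·1·15}·(-1)^1·(-1)^0 = -1.
|Ram(3597251, -923335)| = 4, even; anisotropic at {17, 19, 23, 31}.

[17, 19, 23, 31]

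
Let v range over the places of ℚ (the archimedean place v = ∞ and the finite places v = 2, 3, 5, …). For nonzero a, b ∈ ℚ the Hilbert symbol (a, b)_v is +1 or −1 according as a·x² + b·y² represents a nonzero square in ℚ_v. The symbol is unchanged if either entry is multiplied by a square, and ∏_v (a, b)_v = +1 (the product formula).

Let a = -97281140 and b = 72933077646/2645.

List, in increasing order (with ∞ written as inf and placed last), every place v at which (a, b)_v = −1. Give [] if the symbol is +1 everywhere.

[5, 13, 17, 19]

Mod squares: a ≡ -17765, b ≡ 1385670. Check v ∈ {∞, 2, 3, 5, 11, 13, 17, 19, 23, 37}.
v=11: a=11^1·(≡7), b=11^1·(≡4) mod 11; (7|11)=-1, (4|11)=+1; (−1)^{1·1·5}·(-1)^1·(+1)^1 = +1.
v=19: a=19^1·(≡3), b=19^3·(≡18) mod 19; (3|19)=-1, (18|19)=-1; (−1)^{1·3·9}·(-1)^3·(-1)^1 = -1.
v=2: v_2(a)=2, v_2(b)=1; units ≡ 3, 3 (mod 8); ε·ε+αω+βω = 1·1+2·1+1·1 ≡ 0  ⇒  (a,b)_2 = +1.
v=∞: -17765 < 0 and 1385670 > 0  ⇒  (a,b)_∞ = +1.
v=5: a=5^1·(≡2), b=5^-1·(≡4) mod 5; (2|5)=-1, (4|5)=+1; (−1)^{1·-1·2}·(-1)^-1·(+1)^1 = -1.
v=17: a=17^1·(≡1), b=17^1·(≡11) mod 17; (1|17)=+1, (11|17)=-1; (−1)^{1·1·8}·(+1)^1·(-1)^1 = -1.
v=23: a=23^0·(≡5), b=23^-2·(≡18) mod 23; (5|23)=-1, (18|23)=+1; (−1)^{0·-2·11}·(-1)^-2·(+1)^0 = +1.
v=37: a=37^2·(≡17), b=37^0·(≡22) mod 37; (17|37)=-1, (22|37)=-1; (−1)^{2·0·18}·(-1)^0·(-1)^2 = +1.
v=3: a=3^0·(≡1), b=3^7·(≡1) mod 3; (1|3)=+1, (1|3)=+1; (−1)^{0·7·1}·(+1)^7·(+1)^0 = +1.
v=13: a=13^0·(≡5), b=13^1·(≡1) mod 13; (5|13)=-1, (1|13)=+1; (−1)^{0·1·6}·(-1)^1·(+1)^0 = -1.
|Ram(-17765, 1385670)| = 4, even; anisotropic at {5, 13, 17, 19}.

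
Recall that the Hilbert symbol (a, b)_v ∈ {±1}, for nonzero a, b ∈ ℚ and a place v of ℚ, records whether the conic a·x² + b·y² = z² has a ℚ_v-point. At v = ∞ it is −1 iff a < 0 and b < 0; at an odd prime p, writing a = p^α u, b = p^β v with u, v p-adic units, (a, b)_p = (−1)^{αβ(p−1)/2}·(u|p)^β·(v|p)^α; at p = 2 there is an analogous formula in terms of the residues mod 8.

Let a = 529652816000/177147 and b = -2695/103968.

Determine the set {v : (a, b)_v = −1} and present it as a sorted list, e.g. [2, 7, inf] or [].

[2, 5]

(a, b) ≡ (67830, -110) mod (ℚ^×)²; places V = {2, 3, 5, 7, 11, 17, 19, ∞}.
(a,b)_2: α=7, β=-5; u≡3, v≡1 (mod 8); ε(u)ε(v)=1·0, αω(v)=7·0, βω(u)=-5·1; sum ≡ 1  ⇒  -1.
(a,b)_5: α=3, u≡4; β=1, v≡2 (mod 5); (4|5)=+1, (2|5)=-1; sign (−1)^0·+1^1·-1^3 = -1.
(a,b)_19: α=1, u≡11; β=-2, v≡1 (mod 19); (11|19)=+1, (1|19)=+1; sign (−1)^0·+1^-2·+1^1 = +1.
(a,b)_11: α=4, u≡1; β=1, v≡9 (mod 11); (1|11)=+1, (9|11)=+1; sign (−1)^0·+1^1·+1^4 = +1.
(a,b)_∞: sgn(67830)=+, sgn(-110)=−, so +1.
(a,b)_17: α=1, u≡7; β=0, v≡15 (mod 17); (7|17)=-1, (15|17)=+1; sign (−1)^0·-1^0·+1^1 = +1.
(a,b)_7: α=1, u≡4; β=2, v≡2 (mod 7); (4|7)=+1, (2|7)=+1; sign (−1)^0·+1^2·+1^1 = +1.
(a,b)_3: α=-11, u≡2; β=-2, v≡1 (mod 3); (2|3)=-1, (1|3)=+1; sign (−1)^0·-1^-2·+1^-11 = +1.
(67830, -110 / ℚ) ramifies at {2, 5}: a division algebra.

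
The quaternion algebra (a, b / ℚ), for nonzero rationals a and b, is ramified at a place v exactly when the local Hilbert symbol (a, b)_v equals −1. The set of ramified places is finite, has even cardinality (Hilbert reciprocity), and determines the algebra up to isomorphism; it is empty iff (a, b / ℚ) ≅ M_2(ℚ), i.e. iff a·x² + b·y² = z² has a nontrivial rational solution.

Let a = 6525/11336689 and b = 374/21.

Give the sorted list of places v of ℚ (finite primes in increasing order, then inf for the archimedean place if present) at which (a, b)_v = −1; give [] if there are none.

[2, 3, 11, 17]

Mod squares: a ≡ 29, b ≡ 7854. Check v ∈ {∞, 2, 3, 5, 7, 11, 13, 17, 29, 37}.
v=∞: 29 > 0 and 7854 > 0  ⇒  (a,b)_∞ = +1.
v=2: v_2(a)=0, v_2(b)=1; units ≡ 5, 7 (mod 8); ε·ε+αω+βω = 0·1+0·0+1·1 ≡ 1  ⇒  (a,b)_2 = -1.
v=3: a=3^2·(≡2), b=3^-1·(≡2) mod 3; (2|3)=-1, (2|3)=-1; (−1)^{2·-1·1}·(-1)^-1·(-1)^2 = -1.
v=17: a=17^0·(≡14), b=17^1·(≡14) mod 17; (14|17)=-1, (14|17)=-1; (−1)^{0·1·8}·(-1)^1·(-1)^0 = -1.
v=13: a=13^-2·(≡12), b=13^0·(≡11) mod 13; (12|13)=+1, (11|13)=-1; (−1)^{-2·0·6}·(+1)^0·(-1)^-2 = +1.
v=37: a=37^-2·(≡14), b=37^0·(≡9) mod 37; (14|37)=-1, (9|37)=+1; (−1)^{-2·0·18}·(-1)^0·(+1)^-2 = +1.
v=7: a=7^-2·(≡2), b=7^-1·(≡1) mod 7; (2|7)=+1, (1|7)=+1; (−1)^{-2·-1·3}·(+1)^-1·(+1)^-2 = +1.
v=5: a=5^2·(≡4), b=5^0·(≡4) mod 5; (4|5)=+1, (4|5)=+1; (−1)^{2·0·2}·(+1)^0·(+1)^2 = +1.
v=29: a=29^1·(≡25), b=29^0·(≡4) mod 29; (25|29)=+1, (4|29)=+1; (−1)^{1·0·14}·(+1)^0·(+1)^1 = +1.
v=11: a=11^0·(≡2), b=11^1·(≡10) mod 11; (2|11)=-1, (10|11)=-1; (−1)^{0·1·5}·(-1)^1·(-1)^0 = -1.
Ram(29, 7854) = {2, 3, 11, 17}; no ℚ_2-point on the conic.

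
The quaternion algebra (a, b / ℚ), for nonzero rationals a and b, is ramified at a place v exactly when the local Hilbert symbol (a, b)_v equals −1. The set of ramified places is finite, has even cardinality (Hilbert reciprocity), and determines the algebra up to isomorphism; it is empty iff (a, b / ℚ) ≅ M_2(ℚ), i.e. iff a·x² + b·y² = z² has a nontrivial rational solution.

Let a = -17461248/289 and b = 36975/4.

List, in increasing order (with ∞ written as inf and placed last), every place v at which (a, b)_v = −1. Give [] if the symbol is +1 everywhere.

Mod squares: a ≡ -87, b ≡ 1479. Check v ∈ {∞, 2, 3, 5, 7, 17, 29}.
v=5: a=5^0·(≡3), b=5^2·(≡1) mod 5; (3|5)=-1, (1|5)=+1; (−1)^{0·2·2}·(-1)^2·(+1)^0 = +1.
v=29: a=29^1·(≡14), b=29^1·(≡7) mod 29; (14|29)=-1, (7|29)=+1; (−1)^{1·1·14}·(-1)^1·(+1)^1 = -1.
v=∞: -87 < 0 and 1479 > 0  ⇒  (a,b)_∞ = +1.
v=17: a=17^-2·(≡13), b=17^1·(≡4) mod 17; (13|17)=+1, (4|17)=+1; (−1)^{-2·1·8}·(+1)^1·(+1)^-2 = +1.
v=7: a=7^2·(≡2), b=7^0·(≡2) mod 7; (2|7)=+1, (2|7)=+1; (−1)^{2·0·3}·(+1)^0·(+1)^2 = +1.
v=2: v_2(a)=12, v_2(b)=-2; units ≡ 1, 7 (mod 8); ε·ε+αω+βω = 0·1+12·0+-2·0 ≡ 0  ⇒  (a,b)_2 = +1.
v=3: a=3^1·(≡1), b=3^1·(≡1) mod 3; (1|3)=+1, (1|3)=+1; (−1)^{1·1·1}·(+1)^1·(+1)^1 = -1.
(-87, 1479 / ℚ) ramifies at {3, 29}: a division algebra.

[3, 29]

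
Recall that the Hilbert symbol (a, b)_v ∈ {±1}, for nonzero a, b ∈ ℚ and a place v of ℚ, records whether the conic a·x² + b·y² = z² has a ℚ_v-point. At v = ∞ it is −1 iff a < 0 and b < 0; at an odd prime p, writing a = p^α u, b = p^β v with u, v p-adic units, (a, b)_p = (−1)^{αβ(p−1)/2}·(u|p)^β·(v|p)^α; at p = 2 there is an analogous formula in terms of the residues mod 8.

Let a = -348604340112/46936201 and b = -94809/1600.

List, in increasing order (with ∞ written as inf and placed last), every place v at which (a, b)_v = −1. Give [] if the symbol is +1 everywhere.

Mod squares: a ≡ -57, b ≡ -561. Check v ∈ {∞, 2, 3, 5, 7, 11, 13, 17, 19, 31}.
v=11: a=11^0·(≡4), b=11^1·(≡1) mod 11; (4|11)=+1, (1|11)=+1; (−1)^{0·1·5}·(+1)^1·(+1)^0 = +1.
v=17: a=17^-2·(≡5), b=17^1·(≡8) mod 17; (5|17)=-1, (8|17)=+1; (−1)^{-2·1·8}·(-1)^1·(+1)^-2 = -1.
v=3: a=3^3·(≡2), b=3^1·(≡2) mod 3; (2|3)=-1, (2|3)=-1; (−1)^{3·1·1}·(-1)^1·(-1)^3 = -1.
v=∞: -57 < 0 and -561 < 0  ⇒  (a,b)_∞ = -1.
v=19: a=19^3·(≡17), b=19^0·(≡5) mod 19; (17|19)=+1, (5|19)=+1; (−1)^{3·0·9}·(+1)^0·(+1)^3 = +1.
v=7: a=7^6·(≡3), b=7^0·(≡5) mod 7; (3|7)=-1, (5|7)=-1; (−1)^{6·0·3}·(-1)^0·(-1)^6 = +1.
v=13: a=13^-2·(≡5), b=13^2·(≡11) mod 13; (5|13)=-1, (11|13)=-1; (−1)^{-2·2·6}·(-1)^2·(-1)^-2 = +1.
v=31: a=31^-2·(≡4), b=31^0·(≡19) mod 31; (4|31)=+1, (19|31)=+1; (−1)^{-2·0·15}·(+1)^0·(+1)^-2 = +1.
v=5: a=5^0·(≡3), b=5^-2·(≡4) mod 5; (3|5)=-1, (4|5)=+1; (−1)^{0·-2·2}·(-1)^-2·(+1)^0 = +1.
v=2: v_2(a)=4, v_2(b)=-6; units ≡ 7, 7 (mod 8); ε·ε+αω+βω = 1·1+4·0+-6·0 ≡ 1  ⇒  (a,b)_2 = -1.
Ram(-57, -561) = {2, 3, 17, ∞}; no ℚ_2-point on the conic.

[2, 3, 17, inf]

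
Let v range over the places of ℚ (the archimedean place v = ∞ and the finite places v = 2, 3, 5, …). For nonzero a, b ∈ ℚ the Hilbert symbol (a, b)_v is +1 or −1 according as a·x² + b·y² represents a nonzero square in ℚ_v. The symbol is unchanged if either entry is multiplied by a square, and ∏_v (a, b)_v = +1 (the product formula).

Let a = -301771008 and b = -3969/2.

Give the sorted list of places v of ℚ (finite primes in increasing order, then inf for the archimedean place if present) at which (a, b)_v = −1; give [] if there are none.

Mod squares: a ≡ -33, b ≡ -2. Check v ∈ {∞, 2, 3, 7, 11}.
v=3: a=3^7·(≡1), b=3^4·(≡1) mod 3; (1|3)=+1, (1|3)=+1; (−1)^{7·4·1}·(+1)^4·(+1)^7 = +1.
v=∞: -33 < 0 and -2 < 0  ⇒  (a,b)_∞ = -1.
v=7: a=7^2·(≡1), b=7^2·(≡5) mod 7; (1|7)=+1, (5|7)=-1; (−1)^{2·2·3}·(+1)^2·(-1)^2 = +1.
v=11: a=11^1·(≡8), b=11^0·(≡1) mod 11; (8|11)=-1, (1|11)=+1; (−1)^{1·0·5}·(-1)^0·(+1)^1 = +1.
v=2: v_2(a)=8, v_2(b)=-1; units ≡ 7, 7 (mod 8); ε·ε+αω+βω = 1·1+8·0+-1·0 ≡ 1  ⇒  (a,b)_2 = -1.
|Ram(-33, -2)| = 2, even; anisotropic at {2, ∞}.

[2, inf]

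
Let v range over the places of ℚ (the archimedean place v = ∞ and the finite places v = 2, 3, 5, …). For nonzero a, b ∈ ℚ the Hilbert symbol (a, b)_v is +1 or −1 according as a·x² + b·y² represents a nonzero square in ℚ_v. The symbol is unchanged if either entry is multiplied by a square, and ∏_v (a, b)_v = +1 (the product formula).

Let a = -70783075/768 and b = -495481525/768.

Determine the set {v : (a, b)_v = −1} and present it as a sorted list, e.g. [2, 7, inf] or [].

Mod squares: a ≡ -23529, b ≡ -164703. Check v ∈ {∞, 2, 3, 5, 7, 11, 19, 23, 31}.
v=5: a=5^2·(≡4), b=5^2·(≡3) mod 5; (4|5)=+1, (3|5)=-1; (−1)^{2·2·2}·(+1)^2·(-1)^2 = +1.
v=31: a=31^1·(≡25), b=31^1·(≡20) mod 31; (25|31)=+1, (20|31)=+1; (−1)^{1·1·15}·(+1)^1·(+1)^1 = -1.
v=23: a=23^1·(≡4), b=23^1·(≡5) mod 23; (4|23)=+1, (5|23)=-1; (−1)^{1·1·11}·(+1)^1·(-1)^1 = +1.
v=7: a=7^0·(≡3), b=7^1·(≡3) mod 7; (3|7)=-1, (3|7)=-1; (−1)^{0·1·3}·(-1)^1·(-1)^0 = -1.
v=∞: -23529 < 0 and -164703 < 0  ⇒  (a,b)_∞ = -1.
v=2: v_2(a)=-8, v_2(b)=-8; units ≡ 7, 1 (mod 8); ε·ε+αω+βω = 1·0+-8·0+-8·0 ≡ 0  ⇒  (a,b)_2 = +1.
v=11: a=11^1·(≡6), b=11^1·(≡9) mod 11; (6|11)=-1, (9|11)=+1; (−1)^{1·1·5}·(-1)^1·(+1)^1 = +1.
v=3: a=3^-1·(≡2), b=3^-1·(≡2) mod 3; (2|3)=-1, (2|3)=-1; (−1)^{-1·-1·1}·(-1)^-1·(-1)^-1 = -1.
v=19: a=19^2·(≡3), b=19^2·(≡2) mod 19; (3|19)=-1, (2|19)=-1; (−1)^{2·2·9}·(-1)^2·(-1)^2 = +1.
|Ram(-23529, -164703)| = 4, even; anisotropic at {3, 7, 31, ∞}.

[3, 7, 31, inf]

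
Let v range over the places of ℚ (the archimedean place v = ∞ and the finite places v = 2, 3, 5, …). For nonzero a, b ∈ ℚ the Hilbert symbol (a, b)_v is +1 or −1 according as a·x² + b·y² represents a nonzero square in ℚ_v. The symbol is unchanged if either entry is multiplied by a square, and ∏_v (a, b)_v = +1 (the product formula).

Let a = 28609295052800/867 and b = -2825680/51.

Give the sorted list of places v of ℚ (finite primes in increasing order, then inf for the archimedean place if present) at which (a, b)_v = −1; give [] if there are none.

(a, b) ≡ (4389, -53295) mod (ℚ^×)²; places V = {2, 3, 5, 7, 11, 13, 17, 19, 23, ∞}.
(a,b)_19: α=3, u≡12; β=1, v≡17 (mod 19); (12|19)=-1, (17|19)=+1; sign (−1)^1·-1^1·+1^3 = +1.
(a,b)_17: α=-2, u≡7; β=-1, v≡3 (mod 17); (7|17)=-1, (3|17)=-1; sign (−1)^0·-1^-1·-1^-2 = -1.
(a,b)_3: α=-1, u≡2; β=-1, v≡1 (mod 3); (2|3)=-1, (1|3)=+1; sign (−1)^1·-1^-1·+1^-1 = +1.
(a,b)_23: α=2, u≡10; β=0, v≡20 (mod 23); (10|23)=-1, (20|23)=-1; sign (−1)^0·-1^0·-1^2 = +1.
(a,b)_2: α=12, β=4; u≡5, v≡1 (mod 8); ε(u)ε(v)=0·0, αω(v)=12·0, βω(u)=4·1; sum ≡ 0  ⇒  +1.
(a,b)_7: α=1, u≡1; β=0, v≡5 (mod 7); (1|7)=+1, (5|7)=-1; sign (−1)^0·+1^0·-1^1 = -1.
(a,b)_11: α=1, u≡1; β=1, v≡2 (mod 11); (1|11)=+1, (2|11)=-1; sign (−1)^1·+1^1·-1^1 = +1.
(a,b)_∞: sgn(4389)=+, sgn(-53295)=−, so +1.
(a,b)_13: α=0, u≡8; β=2, v≡2 (mod 13); (8|13)=-1, (2|13)=-1; sign (−1)^0·-1^2·-1^0 = +1.
(a,b)_5: α=2, u≡1; β=1, v≡4 (mod 5); (1|5)=+1, (4|5)=+1; sign (−1)^0·+1^1·+1^2 = +1.
(4389, -53295 / ℚ) ramifies at {7, 17}: a division algebra.

[7, 17]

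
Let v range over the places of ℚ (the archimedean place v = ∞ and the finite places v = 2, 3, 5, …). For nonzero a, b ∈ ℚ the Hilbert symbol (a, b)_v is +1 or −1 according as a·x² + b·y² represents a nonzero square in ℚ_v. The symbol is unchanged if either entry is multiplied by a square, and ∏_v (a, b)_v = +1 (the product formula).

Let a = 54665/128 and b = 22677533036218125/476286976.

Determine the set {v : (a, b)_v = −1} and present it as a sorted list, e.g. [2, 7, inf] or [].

[2, 29]

Mod squares: a ≡ 130, b ≡ 29. Check v ∈ {∞, 2, 3, 5, 11, 13, 23, 29, 31, 43}.
v=11: a=11^0·(≡4), b=11^-2·(≡2) mod 11; (4|11)=+1, (2|11)=-1; (−1)^{0·-2·5}·(+1)^-2·(-1)^0 = +1.
v=5: a=5^1·(≡1), b=5^4·(≡4) mod 5; (1|5)=+1, (4|5)=+1; (−1)^{1·4·2}·(+1)^4·(+1)^1 = +1.
v=∞: 130 > 0 and 29 > 0  ⇒  (a,b)_∞ = +1.
v=3: a=3^0·(≡1), b=3^2·(≡2) mod 3; (1|3)=+1, (2|3)=-1; (−1)^{0·2·1}·(+1)^2·(-1)^0 = +1.
v=13: a=13^1·(≡10), b=13^2·(≡1) mod 13; (10|13)=+1, (1|13)=+1; (−1)^{1·2·6}·(+1)^2·(+1)^1 = +1.
v=29: a=29^2·(≡3), b=29^3·(≡20) mod 29; (3|29)=-1, (20|29)=+1; (−1)^{2·3·14}·(-1)^3·(+1)^2 = -1.
v=31: a=31^0·(≡3), b=31^-2·(≡29) mod 31; (3|31)=-1, (29|31)=-1; (−1)^{0·-2·15}·(-1)^-2·(-1)^0 = +1.
v=2: v_2(a)=-7, v_2(b)=-12; units ≡ 1, 5 (mod 8); ε·ε+αω+βω = 0·0+-7·1+-12·0 ≡ 1  ⇒  (a,b)_2 = -1.
v=23: a=23^0·(≡19), b=23^2·(≡16) mod 23; (19|23)=-1, (16|23)=+1; (−1)^{0·2·11}·(-1)^2·(+1)^0 = +1.
v=43: a=43^0·(≡31), b=43^2·(≡20) mod 43; (31|43)=+1, (20|43)=-1; (−1)^{0·2·21}·(+1)^2·(-1)^0 = +1.
Ram(130, 29) = {2, 29}; no ℚ_2-point on the conic.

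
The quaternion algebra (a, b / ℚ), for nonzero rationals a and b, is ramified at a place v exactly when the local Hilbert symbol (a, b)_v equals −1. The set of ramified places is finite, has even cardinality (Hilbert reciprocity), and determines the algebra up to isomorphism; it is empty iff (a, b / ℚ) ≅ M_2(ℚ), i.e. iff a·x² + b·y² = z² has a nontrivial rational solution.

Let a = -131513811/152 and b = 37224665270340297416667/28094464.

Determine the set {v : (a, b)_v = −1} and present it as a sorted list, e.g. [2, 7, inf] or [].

[13, 19]

(a, b) ≡ (-42978, 57) mod (ℚ^×)²; places V = {2, 3, 7, 11, 13, 19, 29, 31, ∞}.
(a,b)_∞: sgn(-42978)=−, sgn(57)=+, so +1.
(a,b)_11: α=2, u≡7; β=8, v≡7 (mod 11); (7|11)=-1, (7|11)=-1; sign (−1)^0·-1^8·-1^2 = +1.
(a,b)_19: α=-1, u≡13; β=-3, v≡13 (mod 19); (13|19)=-1, (13|19)=-1; sign (−1)^1·-1^-3·-1^-1 = -1.
(a,b)_29: α=1, u≡17; β=2, v≡25 (mod 29); (17|29)=-1, (25|29)=+1; sign (−1)^0·-1^2·+1^1 = +1.
(a,b)_7: α=0, u≡1; β=2, v≡1 (mod 7); (1|7)=+1, (1|7)=+1; sign (−1)^0·+1^2·+1^0 = +1.
(a,b)_2: α=-3, β=-12; u≡7, v≡1 (mod 8); ε(u)ε(v)=1·0, αω(v)=-3·0, βω(u)=-12·0; sum ≡ 0  ⇒  +1.
(a,b)_13: α=1, u≡4; β=2, v≡7 (mod 13); (4|13)=+1, (7|13)=-1; sign (−1)^0·+1^2·-1^1 = -1.
(a,b)_31: α=2, u≡16; β=4, v≡24 (mod 31); (16|31)=+1, (24|31)=-1; sign (−1)^0·+1^4·-1^2 = +1.
(a,b)_3: α=1, u≡2; β=3, v≡1 (mod 3); (2|3)=-1, (1|3)=+1; sign (−1)^1·-1^3·+1^1 = +1.
(-42978, 57 / ℚ) ramifies at {13, 19}: a division algebra.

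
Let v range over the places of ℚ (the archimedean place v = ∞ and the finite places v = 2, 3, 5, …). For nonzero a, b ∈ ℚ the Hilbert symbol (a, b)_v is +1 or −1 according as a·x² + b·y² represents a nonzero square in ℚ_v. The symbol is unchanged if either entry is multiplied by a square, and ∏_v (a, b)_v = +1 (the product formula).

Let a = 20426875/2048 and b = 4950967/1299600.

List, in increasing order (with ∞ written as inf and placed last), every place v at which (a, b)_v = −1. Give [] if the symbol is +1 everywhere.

[2, 23]

Mod squares: a ≡ 1334, b ≡ 7. Check v ∈ {∞, 2, 3, 5, 7, 19, 23, 29}.
v=29: a=29^1·(≡19), b=29^4·(≡23) mod 29; (19|29)=-1, (23|29)=+1; (−1)^{1·4·14}·(-1)^4·(+1)^1 = +1.
v=3: a=3^0·(≡2), b=3^-2·(≡1) mod 3; (2|3)=-1, (1|3)=+1; (−1)^{0·-2·1}·(-1)^-2·(+1)^0 = +1.
v=19: a=19^0·(≡11), b=19^-2·(≡11) mod 19; (11|19)=+1, (11|19)=+1; (−1)^{0·-2·9}·(+1)^-2·(+1)^0 = +1.
v=7: a=7^2·(≡1), b=7^1·(≡1) mod 7; (1|7)=+1, (1|7)=+1; (−1)^{2·1·3}·(+1)^1·(+1)^2 = +1.
v=2: v_2(a)=-11, v_2(b)=-4; units ≡ 3, 7 (mod 8); ε·ε+αω+βω = 1·1+-11·0+-4·1 ≡ 1  ⇒  (a,b)_2 = -1.
v=5: a=5^4·(≡1), b=5^-2·(≡3) mod 5; (1|5)=+1, (3|5)=-1; (−1)^{4·-2·2}·(+1)^-2·(-1)^4 = +1.
v=∞: 1334 > 0 and 7 > 0  ⇒  (a,b)_∞ = +1.
v=23: a=23^1·(≡3), b=23^0·(≡7) mod 23; (3|23)=+1, (7|23)=-1; (−1)^{1·0·11}·(+1)^0·(-1)^1 = -1.
(1334, 7 / ℚ) ramifies at {2, 23}: a division algebra.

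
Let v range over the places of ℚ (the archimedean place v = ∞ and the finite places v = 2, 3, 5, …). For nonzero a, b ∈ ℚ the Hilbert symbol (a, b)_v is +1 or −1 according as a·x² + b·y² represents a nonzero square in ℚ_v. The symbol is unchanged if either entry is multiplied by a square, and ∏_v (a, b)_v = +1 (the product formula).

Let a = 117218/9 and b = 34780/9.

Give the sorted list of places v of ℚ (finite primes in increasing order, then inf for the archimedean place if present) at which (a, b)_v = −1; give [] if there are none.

[5, 37]

(a, b) ≡ (117218, 8695) mod (ℚ^×)²; places V = {2, 3, 5, 29, 37, 43, 47, ∞}.
(a,b)_2: α=1, β=2; u≡1, v≡7 (mod 8); ε(u)ε(v)=0·1, αω(v)=1·0, βω(u)=2·0; sum ≡ 0  ⇒  +1.
(a,b)_47: α=1, u≡16; β=1, v≡30 (mod 47); (16|47)=+1, (30|47)=-1; sign (−1)^1·+1^1·-1^1 = +1.
(a,b)_5: α=0, u≡2; β=1, v≡4 (mod 5); (2|5)=-1, (4|5)=+1; sign (−1)^0·-1^1·+1^0 = -1.
(a,b)_∞: sgn(117218)=+, sgn(8695)=+, so +1.
(a,b)_3: α=-2, u≡2; β=-2, v≡1 (mod 3); (2|3)=-1, (1|3)=+1; sign (−1)^0·-1^-2·+1^-2 = +1.
(a,b)_43: α=1, u≡21; β=0, v≡4 (mod 43); (21|43)=+1, (4|43)=+1; sign (−1)^0·+1^0·+1^1 = +1.
(a,b)_37: α=0, u≡29; β=1, v≡14 (mod 37); (29|37)=-1, (14|37)=-1; sign (−1)^0·-1^1·-1^0 = -1.
(a,b)_29: α=1, u≡27; β=0, v≡1 (mod 29); (27|29)=-1, (1|29)=+1; sign (−1)^0·-1^0·+1^1 = +1.
Ram(117218, 8695) = {5, 37}; no ℚ_5-point on the conic.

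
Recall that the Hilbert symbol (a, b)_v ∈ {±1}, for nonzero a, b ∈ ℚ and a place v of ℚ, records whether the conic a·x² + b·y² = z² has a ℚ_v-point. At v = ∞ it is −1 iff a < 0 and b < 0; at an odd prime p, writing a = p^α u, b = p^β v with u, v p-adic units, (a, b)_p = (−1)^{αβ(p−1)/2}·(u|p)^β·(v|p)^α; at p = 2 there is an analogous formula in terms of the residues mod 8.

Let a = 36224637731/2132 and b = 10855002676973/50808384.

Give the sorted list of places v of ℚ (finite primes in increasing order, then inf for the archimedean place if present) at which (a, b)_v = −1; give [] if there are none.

[17, 31, 37, 41]

(a, b) ≡ (10392967, 533) mod (ℚ^×)²; places V = {2, 3, 7, 11, 13, 17, 19, 29, 31, 37, 41, 47, ∞}.
(a,b)_13: α=-1, u≡6; β=1, v≡8 (mod 13); (6|13)=-1, (8|13)=-1; sign (−1)^0·-1^1·-1^-1 = +1.
(a,b)_37: α=1, u≡35; β=2, v≡5 (mod 37); (35|37)=-1, (5|37)=-1; sign (−1)^0·-1^2·-1^1 = -1.
(a,b)_11: α=0, u≡2; β=-2, v≡4 (mod 11); (2|11)=-1, (4|11)=+1; sign (−1)^0·-1^-2·+1^0 = +1.
(a,b)_41: α=-1, u≡2; β=1, v≡11 (mod 41); (2|41)=+1, (11|41)=-1; sign (−1)^0·+1^1·-1^-1 = -1.
(a,b)_19: α=0, u≡17; β=2, v≡4 (mod 19); (17|19)=+1, (4|19)=+1; sign (−1)^0·+1^2·+1^0 = +1.
(a,b)_7: α=0, u≡4; β=2, v≡4 (mod 7); (4|7)=+1, (4|7)=+1; sign (−1)^0·+1^2·+1^0 = +1.
(a,b)_3: α=0, u≡1; β=-8, v≡2 (mod 3); (1|3)=+1, (2|3)=-1; sign (−1)^0·+1^-8·-1^0 = +1.
(a,b)_17: α=1, u≡3; β=0, v≡10 (mod 17); (3|17)=-1, (10|17)=-1; sign (−1)^0·-1^0·-1^1 = -1.
(a,b)_29: α=2, u≡23; β=2, v≡3 (mod 29); (23|29)=+1, (3|29)=-1; sign (−1)^0·+1^2·-1^2 = +1.
(a,b)_31: α=1, u≡12; β=0, v≡12 (mod 31); (12|31)=-1, (12|31)=-1; sign (−1)^0·-1^0·-1^1 = -1.
(a,b)_∞: sgn(10392967)=+, sgn(533)=+, so +1.
(a,b)_2: α=-2, β=-6; u≡7, v≡5 (mod 8); ε(u)ε(v)=1·0, αω(v)=-2·1, βω(u)=-6·0; sum ≡ 0  ⇒  +1.
(a,b)_47: α=2, u≡46; β=0, v≡21 (mod 47); (46|47)=-1, (21|47)=+1; sign (−1)^0·-1^0·+1^2 = +1.
(10392967, 533 / ℚ) ramifies at {17, 31, 37, 41}: a division algebra.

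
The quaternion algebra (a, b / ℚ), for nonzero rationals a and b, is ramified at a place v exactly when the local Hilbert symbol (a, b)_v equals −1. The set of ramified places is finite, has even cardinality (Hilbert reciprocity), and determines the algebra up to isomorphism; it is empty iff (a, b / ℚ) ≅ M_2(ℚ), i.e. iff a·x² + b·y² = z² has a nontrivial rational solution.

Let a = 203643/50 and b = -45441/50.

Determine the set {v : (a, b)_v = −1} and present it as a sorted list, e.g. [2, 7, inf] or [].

[3, 17]

Mod squares: a ≡ 374, b ≡ -1122. Check v ∈ {∞, 2, 3, 5, 11, 17}.
v=17: a=17^1·(≡6), b=17^1·(≡4) mod 17; (6|17)=-1, (4|17)=+1; (−1)^{1·1·8}·(-1)^1·(+1)^1 = -1.
v=5: a=5^-2·(≡4), b=5^-2·(≡2) mod 5; (4|5)=+1, (2|5)=-1; (−1)^{-2·-2·2}·(+1)^-2·(-1)^-2 = +1.
v=∞: 374 > 0 and -1122 < 0  ⇒  (a,b)_∞ = +1.
v=3: a=3^2·(≡2), b=3^5·(≡1) mod 3; (2|3)=-1, (1|3)=+1; (−1)^{2·5·1}·(-1)^5·(+1)^2 = -1.
v=2: v_2(a)=-1, v_2(b)=-1; units ≡ 3, 7 (mod 8); ε·ε+αω+βω = 1·1+-1·0+-1·1 ≡ 0  ⇒  (a,b)_2 = +1.
v=11: a=11^3·(≡9), b=11^1·(≡10) mod 11; (9|11)=+1, (10|11)=-1; (−1)^{3·1·5}·(+1)^1·(-1)^3 = +1.
|Ram(374, -1122)| = 2, even; anisotropic at {3, 17}.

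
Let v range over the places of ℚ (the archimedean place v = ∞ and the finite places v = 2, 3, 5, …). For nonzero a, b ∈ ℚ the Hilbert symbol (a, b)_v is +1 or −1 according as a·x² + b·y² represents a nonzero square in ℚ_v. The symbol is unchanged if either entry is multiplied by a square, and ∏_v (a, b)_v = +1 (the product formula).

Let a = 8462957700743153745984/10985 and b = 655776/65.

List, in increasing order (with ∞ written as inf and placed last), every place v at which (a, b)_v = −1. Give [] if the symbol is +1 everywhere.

(a, b) ≡ (2187185, 32890) mod (ℚ^×)²; places V = {2, 3, 5, 7, 11, 13, 19, 23, ∞}.
(a,b)_19: α=3, u≡10; β=0, v≡6 (mod 19); (10|19)=-1, (6|19)=+1; sign (−1)^0·-1^0·+1^3 = +1.
(a,b)_2: α=6, β=5; u≡1, v≡5 (mod 8); ε(u)ε(v)=0·0, αω(v)=6·1, βω(u)=5·0; sum ≡ 0  ⇒  +1.
(a,b)_3: α=8, u≡2; β=4, v≡1 (mod 3); (2|3)=-1, (1|3)=+1; sign (−1)^0·-1^4·+1^8 = +1.
(a,b)_23: α=5, u≡8; β=1, v≡2 (mod 23); (8|23)=+1, (2|23)=+1; sign (−1)^1·+1^1·+1^5 = -1.
(a,b)_11: α=3, u≡8; β=1, v≡4 (mod 11); (8|11)=-1, (4|11)=+1; sign (−1)^1·-1^1·+1^3 = +1.
(a,b)_13: α=-3, u≡3; β=-1, v≡6 (mod 13); (3|13)=+1, (6|13)=-1; sign (−1)^0·+1^-1·-1^-3 = -1.
(a,b)_5: α=-1, u≡2; β=-1, v≡2 (mod 5); (2|5)=-1, (2|5)=-1; sign (−1)^0·-1^-1·-1^-1 = +1.
(a,b)_∞: sgn(2187185)=+, sgn(32890)=+, so +1.
(a,b)_7: α=3, u≡3; β=0, v≡1 (mod 7); (3|7)=-1, (1|7)=+1; sign (−1)^0·-1^0·+1^3 = +1.
Ram(2187185, 32890) = {13, 23}; no ℚ_13-point on the conic.

[13, 23]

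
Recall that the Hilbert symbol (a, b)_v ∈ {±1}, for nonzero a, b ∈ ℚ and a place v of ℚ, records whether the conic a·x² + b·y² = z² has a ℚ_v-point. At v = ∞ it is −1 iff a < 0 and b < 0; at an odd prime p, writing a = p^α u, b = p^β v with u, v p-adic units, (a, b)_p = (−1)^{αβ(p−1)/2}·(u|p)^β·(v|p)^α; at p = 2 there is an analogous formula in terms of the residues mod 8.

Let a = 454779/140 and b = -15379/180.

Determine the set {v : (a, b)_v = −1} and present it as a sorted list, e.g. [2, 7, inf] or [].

[5, 23]

(a, b) ≡ (10465, -455) mod (ℚ^×)²; places V = {2, 3, 5, 7, 13, 23, ∞}.
(a,b)_2: α=-2, β=-2; u≡1, v≡1 (mod 8); ε(u)ε(v)=0·0, αω(v)=-2·0, βω(u)=-2·0; sum ≡ 0  ⇒  +1.
(a,b)_7: α=-1, u≡4; β=1, v≡3 (mod 7); (4|7)=+1, (3|7)=-1; sign (−1)^1·+1^1·-1^-1 = +1.
(a,b)_13: α=3, u≡9; β=3, v≡10 (mod 13); (9|13)=+1, (10|13)=+1; sign (−1)^0·+1^3·+1^3 = +1.
(a,b)_5: α=-1, u≡3; β=-1, v≡1 (mod 5); (3|5)=-1, (1|5)=+1; sign (−1)^0·-1^-1·+1^-1 = -1.
(a,b)_∞: sgn(10465)=+, sgn(-455)=−, so +1.
(a,b)_3: α=2, u≡1; β=-2, v≡1 (mod 3); (1|3)=+1, (1|3)=+1; sign (−1)^0·+1^-2·+1^2 = +1.
(a,b)_23: α=1, u≡8; β=0, v≡21 (mod 23); (8|23)=+1, (21|23)=-1; sign (−1)^0·+1^0·-1^1 = -1.
Ram(10465, -455) = {5, 23}; no ℚ_5-point on the conic.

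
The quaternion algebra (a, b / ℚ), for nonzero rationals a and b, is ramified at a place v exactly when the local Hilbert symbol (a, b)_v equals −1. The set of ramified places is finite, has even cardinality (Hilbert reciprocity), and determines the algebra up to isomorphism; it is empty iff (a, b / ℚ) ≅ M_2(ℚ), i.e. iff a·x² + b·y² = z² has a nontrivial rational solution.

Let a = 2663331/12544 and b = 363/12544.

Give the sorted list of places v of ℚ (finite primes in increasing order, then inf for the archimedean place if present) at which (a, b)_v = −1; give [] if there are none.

(a, b) ≡ (22011, 3) mod (ℚ^×)²; places V = {2, 3, 7, 11, 23, 29, ∞}.
(a,b)_29: α=1, u≡7; β=0, v≡10 (mod 29); (7|29)=+1, (10|29)=-1; sign (−1)^0·+1^0·-1^1 = -1.
(a,b)_23: α=1, u≡17; β=0, v≡2 (mod 23); (17|23)=-1, (2|23)=+1; sign (−1)^0·-1^0·+1^1 = +1.
(a,b)_7: α=-2, u≡5; β=-2, v≡5 (mod 7); (5|7)=-1, (5|7)=-1; sign (−1)^0·-1^-2·-1^-2 = +1.
(a,b)_∞: sgn(22011)=+, sgn(3)=+, so +1.
(a,b)_11: α=3, u≡8; β=2, v≡9 (mod 11); (8|11)=-1, (9|11)=+1; sign (−1)^0·-1^2·+1^3 = +1.
(a,b)_2: α=-8, β=-8; u≡3, v≡3 (mod 8); ε(u)ε(v)=1·1, αω(v)=-8·1, βω(u)=-8·1; sum ≡ 1  ⇒  -1.
(a,b)_3: α=1, u≡2; β=1, v≡1 (mod 3); (2|3)=-1, (1|3)=+1; sign (−1)^1·-1^1·+1^1 = +1.
(22011, 3 / ℚ) ramifies at {2, 29}: a division algebra.

[2, 29]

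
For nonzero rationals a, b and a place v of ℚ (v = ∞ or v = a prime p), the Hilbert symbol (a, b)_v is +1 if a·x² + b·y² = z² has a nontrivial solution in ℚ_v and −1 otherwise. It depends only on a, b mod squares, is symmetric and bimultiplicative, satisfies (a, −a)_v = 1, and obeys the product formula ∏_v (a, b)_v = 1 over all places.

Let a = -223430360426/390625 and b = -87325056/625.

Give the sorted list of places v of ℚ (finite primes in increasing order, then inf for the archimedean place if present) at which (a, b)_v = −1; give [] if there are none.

[13, inf]

Mod squares: a ≡ -26, b ≡ -3094. Check v ∈ {∞, 2, 3, 5, 7, 13, 17, 19, 41}.
v=19: a=19^2·(≡10), b=19^0·(≡15) mod 19; (10|19)=-1, (15|19)=-1; (−1)^{2·0·9}·(-1)^0·(-1)^2 = +1.
v=7: a=7^2·(≡4), b=7^3·(≡6) mod 7; (4|7)=+1, (6|7)=-1; (−1)^{2·3·3}·(+1)^3·(-1)^2 = +1.
v=41: a=41^2·(≡30), b=41^0·(≡27) mod 41; (30|41)=-1, (27|41)=-1; (−1)^{2·0·20}·(-1)^0·(-1)^2 = +1.
v=∞: -26 < 0 and -3094 < 0  ⇒  (a,b)_∞ = -1.
v=3: a=3^0·(≡1), b=3^2·(≡2) mod 3; (1|3)=+1, (2|3)=-1; (−1)^{0·2·1}·(+1)^2·(-1)^0 = +1.
v=2: v_2(a)=1, v_2(b)=7; units ≡ 3, 5 (mod 8); ε·ε+αω+βω = 1·0+1·1+7·1 ≡ 0  ⇒  (a,b)_2 = +1.
v=5: a=5^-8·(≡4), b=5^-4·(≡4) mod 5; (4|5)=+1, (4|5)=+1; (−1)^{-8·-4·2}·(+1)^-4·(+1)^-8 = +1.
v=13: a=13^1·(≡5), b=13^1·(≡9) mod 13; (5|13)=-1, (9|13)=+1; (−1)^{1·1·6}·(-1)^1·(+1)^1 = -1.
v=17: a=17^2·(≡8), b=17^1·(≡12) mod 17; (8|17)=+1, (12|17)=-1; (−1)^{2·1·8}·(+1)^1·(-1)^2 = +1.
Ram(-26, -3094) = {13, ∞}; no ℚ_13-point on the conic.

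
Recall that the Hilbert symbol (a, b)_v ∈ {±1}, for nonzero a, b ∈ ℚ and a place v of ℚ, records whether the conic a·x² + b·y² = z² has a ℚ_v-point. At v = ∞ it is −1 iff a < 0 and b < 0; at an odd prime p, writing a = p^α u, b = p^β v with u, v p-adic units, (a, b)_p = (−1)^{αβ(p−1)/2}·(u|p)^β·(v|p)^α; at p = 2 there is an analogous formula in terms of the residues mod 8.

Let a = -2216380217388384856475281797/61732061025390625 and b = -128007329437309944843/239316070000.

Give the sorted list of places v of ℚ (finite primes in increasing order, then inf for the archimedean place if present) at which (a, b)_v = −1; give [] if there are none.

Mod squares: a ≡ -47957, b ≡ -106981. Check v ∈ {∞, 2, 3, 5, 7, 13, 17, 29, 31, 37, 43}.
v=7: a=7^1·(≡4), b=7^-1·(≡6) mod 7; (4|7)=+1, (6|7)=-1; (−1)^{1·-1·3}·(+1)^-1·(-1)^1 = +1.
v=5: a=5^-10·(≡2), b=5^-4·(≡1) mod 5; (2|5)=-1, (1|5)=+1; (−1)^{-10·-4·2}·(-1)^-4·(+1)^-10 = +1.
v=∞: -47957 < 0 and -106981 < 0  ⇒  (a,b)_∞ = -1.
v=17: a=17^1·(≡16), b=17^1·(≡10) mod 17; (16|17)=+1, (10|17)=-1; (−1)^{1·1·8}·(+1)^1·(-1)^1 = -1.
v=37: a=37^2·(≡35), b=37^2·(≡13) mod 37; (35|37)=-1, (13|37)=-1; (−1)^{2·2·18}·(-1)^2·(-1)^2 = +1.
v=3: a=3^24·(≡1), b=3^16·(≡2) mod 3; (1|3)=+1, (2|3)=-1; (−1)^{24·16·1}·(+1)^16·(-1)^24 = +1.
v=31: a=31^1·(≡21), b=31^1·(≡17) mod 31; (21|31)=-1, (17|31)=-1; (−1)^{1·1·15}·(-1)^1·(-1)^1 = -1.
v=43: a=43^-6·(≡25), b=43^-4·(≡5) mod 43; (25|43)=+1, (5|43)=-1; (−1)^{-6·-4·21}·(+1)^-4·(-1)^-6 = +1.
v=13: a=13^3·(≡3), b=13^2·(≡1) mod 13; (3|13)=+1, (1|13)=+1; (−1)^{3·2·6}·(+1)^2·(+1)^3 = +1.
v=29: a=29^4·(≡28), b=29^3·(≡4) mod 29; (28|29)=+1, (4|29)=+1; (−1)^{4·3·14}·(+1)^3·(+1)^4 = +1.
v=2: v_2(a)=0, v_2(b)=-4; units ≡ 3, 3 (mod 8); ε·ε+αω+βω = 1·1+0·1+-4·1 ≡ 1  ⇒  (a,b)_2 = -1.
|Ram(-47957, -106981)| = 4, even; anisotropic at {2, 17, 31, ∞}.

[2, 17, 31, inf]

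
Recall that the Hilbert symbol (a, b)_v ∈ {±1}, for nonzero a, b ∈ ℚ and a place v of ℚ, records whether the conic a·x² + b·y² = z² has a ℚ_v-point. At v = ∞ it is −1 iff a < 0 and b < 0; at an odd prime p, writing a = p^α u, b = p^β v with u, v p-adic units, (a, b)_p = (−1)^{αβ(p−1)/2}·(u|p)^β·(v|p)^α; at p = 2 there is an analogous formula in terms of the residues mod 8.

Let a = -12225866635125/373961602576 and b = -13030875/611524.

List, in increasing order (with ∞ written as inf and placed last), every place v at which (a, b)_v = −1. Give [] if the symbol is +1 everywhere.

[5, 11, 13, inf]

Mod squares: a ≡ -5, b ≡ -715. Check v ∈ {∞, 2, 3, 5, 11, 13, 17, 23}.
v=2: v_2(a)=-4, v_2(b)=-2; units ≡ 3, 5 (mod 8); ε·ε+αω+βω = 1·0+-4·1+-2·1 ≡ 0  ⇒  (a,b)_2 = +1.
v=17: a=17^-4·(≡11), b=17^-2·(≡2) mod 17; (11|17)=-1, (2|17)=+1; (−1)^{-4·-2·8}·(-1)^-2·(+1)^-4 = +1.
v=13: a=13^2·(≡8), b=13^1·(≡4) mod 13; (8|13)=-1, (4|13)=+1; (−1)^{2·1·6}·(-1)^1·(+1)^2 = -1.
v=3: a=3^14·(≡1), b=3^6·(≡2) mod 3; (1|3)=+1, (2|3)=-1; (−1)^{14·6·1}·(+1)^6·(-1)^14 = +1.
v=∞: -5 < 0 and -715 < 0  ⇒  (a,b)_∞ = -1.
v=23: a=23^-4·(≡8), b=23^-2·(≡20) mod 23; (8|23)=+1, (20|23)=-1; (−1)^{-4·-2·11}·(+1)^-2·(-1)^-4 = +1.
v=5: a=5^3·(≡4), b=5^3·(≡2) mod 5; (4|5)=+1, (2|5)=-1; (−1)^{3·3·2}·(+1)^3·(-1)^3 = -1.
v=11: a=11^2·(≡2), b=11^1·(≡9) mod 11; (2|11)=-1, (9|11)=+1; (−1)^{2·1·5}·(-1)^1·(+1)^2 = -1.
|Ram(-5, -715)| = 4, even; anisotropic at {5, 11, 13, ∞}.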